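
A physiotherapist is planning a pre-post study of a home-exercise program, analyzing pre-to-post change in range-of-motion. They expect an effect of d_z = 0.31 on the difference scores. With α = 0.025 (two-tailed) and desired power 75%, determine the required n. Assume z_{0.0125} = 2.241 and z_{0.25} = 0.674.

For a paired (one-sample on differences) test: n = ((z_{α/2} + z_β) / d)².
z_{α/2} + z_β = 2.241 + 0.674 = 2.915.
n = (2.915 / 0.31)² = 9.403² = 88.42.
Round up.

n = 89 pairs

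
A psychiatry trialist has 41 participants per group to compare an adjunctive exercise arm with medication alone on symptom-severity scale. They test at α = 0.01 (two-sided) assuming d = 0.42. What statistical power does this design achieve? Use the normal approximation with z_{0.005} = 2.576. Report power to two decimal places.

power ≈ 0.25

For two equal groups, power = Φ(d·√(n/2) − z_{α/2}).
d·√(n/2) = 0.42 × √(41/2) = 0.42 × 4.528 = 1.902.
z_β = 1.902 − 2.576 = -0.674.
Power = Φ(-0.674) = 0.250.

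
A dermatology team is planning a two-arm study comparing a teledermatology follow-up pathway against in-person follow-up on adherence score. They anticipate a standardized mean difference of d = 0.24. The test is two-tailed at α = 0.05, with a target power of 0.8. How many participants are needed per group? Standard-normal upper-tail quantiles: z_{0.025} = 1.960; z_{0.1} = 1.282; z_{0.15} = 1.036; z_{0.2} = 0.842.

n = 273 per group

For two independent groups with equal n: n = 2·((z_{α/2} + z_β) / d)².
z_{α/2} + z_β = 1.960 + 0.842 = 2.802.
n = 2 × (2.802 / 0.24)² = 2 × 11.675² = 2 × 136.31 = 272.6.
Round up to the next whole participant.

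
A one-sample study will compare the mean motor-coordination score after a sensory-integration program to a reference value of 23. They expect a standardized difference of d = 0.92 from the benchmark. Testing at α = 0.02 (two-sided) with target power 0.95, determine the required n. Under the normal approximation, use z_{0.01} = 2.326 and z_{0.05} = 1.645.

n = 19

For a one-sample test: n = ((z_{α/2} + z_β) / d)².
z_{α/2} + z_β = 2.326 + 1.645 = 3.971.
n = (3.971 / 0.92)² = 4.316² = 18.63.
Round up.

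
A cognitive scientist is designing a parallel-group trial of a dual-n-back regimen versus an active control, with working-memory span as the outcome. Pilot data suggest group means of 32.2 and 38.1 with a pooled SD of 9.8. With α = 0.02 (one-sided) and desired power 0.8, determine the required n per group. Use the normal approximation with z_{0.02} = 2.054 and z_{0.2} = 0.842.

n = 47 per group

Cohen's d = |M₁ − M₂| / SD_pooled = |32.2 − 38.1| / 9.8 = 5.9 / 9.8 = 0.602.
For two independent groups with equal n: n = 2·((z_{α} + z_β) / d)².
z_{α} + z_β = 2.054 + 0.842 = 2.896.
n = 2 × (2.896 / 0.602)² = 2 × 4.811² = 2 × 23.14 = 46.3.
Round up to the next whole participant.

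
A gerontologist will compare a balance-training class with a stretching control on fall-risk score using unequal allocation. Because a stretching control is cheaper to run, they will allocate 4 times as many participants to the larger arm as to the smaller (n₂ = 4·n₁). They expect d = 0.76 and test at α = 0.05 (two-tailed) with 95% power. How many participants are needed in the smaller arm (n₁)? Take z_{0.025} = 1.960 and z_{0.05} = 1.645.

n₁ = 29

With allocation ratio k = n₂/n₁ = 4, Var(x̄₁−x̄₂) = σ²(1/n₁ + 1/(k·n₁)) = σ²·(k+1)/(k·n₁).
So n₁ = (1 + 1/k)·((z_{α/2} + z_β)/d)² = 1.250 × (3.605/0.76)².
n₁ = 1.250 × 22.50 = 28.1.
Round up: n₁ = 29, giving n₂ = 4 × 29 = 116.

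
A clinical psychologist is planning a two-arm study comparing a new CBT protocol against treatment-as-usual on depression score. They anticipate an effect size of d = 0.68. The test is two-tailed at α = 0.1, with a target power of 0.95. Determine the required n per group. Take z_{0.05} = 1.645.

For two independent groups with equal n: n = 2·((z_{α/2} + z_β) / d)².
z_{α/2} + z_β = 1.645 + 1.645 = 3.290.
n = 2 × (3.290 / 0.68)² = 2 × 4.838² = 2 × 23.41 = 46.8.
Round up to the next whole participant.

n = 47 per group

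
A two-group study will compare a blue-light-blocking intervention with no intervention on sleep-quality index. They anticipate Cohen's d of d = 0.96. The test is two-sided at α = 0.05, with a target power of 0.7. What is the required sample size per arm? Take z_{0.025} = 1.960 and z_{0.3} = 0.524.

n = 14 per group

For two independent groups with equal n: n = 2·((z_{α/2} + z_β) / d)².
z_{α/2} + z_β = 1.960 + 0.524 = 2.484.
n = 2 × (2.484 / 0.96)² = 2 × 2.587² = 2 × 6.70 = 13.4.
Round up to the next whole participant.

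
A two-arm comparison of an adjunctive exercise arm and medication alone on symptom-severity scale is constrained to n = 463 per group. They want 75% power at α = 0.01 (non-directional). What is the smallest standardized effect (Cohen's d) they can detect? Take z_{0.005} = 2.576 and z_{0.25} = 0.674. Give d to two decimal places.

d_min ≈ 0.21

For two independent groups of n = 463 each: d_min = (z_{α/2} + z_β)·√(2/n).
z-sum = 2.576 + 0.674 = 3.250.
d_min = 3.250 × √(2/463) = 3.250 × 0.0657 = 0.214.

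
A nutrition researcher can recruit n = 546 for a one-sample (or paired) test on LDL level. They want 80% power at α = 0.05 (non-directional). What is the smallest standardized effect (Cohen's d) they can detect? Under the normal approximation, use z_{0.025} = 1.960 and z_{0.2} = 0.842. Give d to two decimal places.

For a single sample (or paired design) of n = 546: d_min = (z_{α/2} + z_β)/√n.
z-sum = 1.960 + 0.842 = 2.802.
d_min = 2.802 / √546 = 2.802 / 23.367 = 0.120.

d_min ≈ 0.12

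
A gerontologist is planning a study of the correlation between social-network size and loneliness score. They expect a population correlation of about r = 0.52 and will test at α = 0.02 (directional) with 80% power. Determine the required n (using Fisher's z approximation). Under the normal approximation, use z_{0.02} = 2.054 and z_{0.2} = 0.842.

n = 29

Fisher's z: C = ½·ln((1+r)/(1−r)) = ½·ln(3.1667) = 0.5763.
n = ((z_{α} + z_β)/C)² + 3.
(2.054 + 0.842) / 0.5763 = 2.896 / 0.5763 = 5.025.
n = 5.025² + 3 = 25.25 + 3 = 28.3.
Round up.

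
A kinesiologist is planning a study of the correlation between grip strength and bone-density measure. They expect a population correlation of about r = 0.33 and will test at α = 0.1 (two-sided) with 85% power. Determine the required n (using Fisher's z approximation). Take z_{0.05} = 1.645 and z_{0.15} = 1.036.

Fisher's z: C = ½·ln((1+r)/(1−r)) = ½·ln(1.9851) = 0.3428.
n = ((z_{α/2} + z_β)/C)² + 3.
(1.645 + 1.036) / 0.3428 = 2.681 / 0.3428 = 7.821.
n = 7.821² + 3 = 61.17 + 3 = 64.2.
Round up.

n = 65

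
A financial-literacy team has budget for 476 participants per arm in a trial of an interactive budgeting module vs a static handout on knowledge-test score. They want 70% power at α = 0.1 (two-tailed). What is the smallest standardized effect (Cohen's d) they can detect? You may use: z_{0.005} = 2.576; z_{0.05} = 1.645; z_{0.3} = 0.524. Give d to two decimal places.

d_min ≈ 0.14

For two independent groups of n = 476 each: d_min = (z_{α/2} + z_β)·√(2/n).
z-sum = 1.645 + 0.524 = 2.169.
d_min = 2.169 × √(2/476) = 2.169 × 0.0648 = 0.141.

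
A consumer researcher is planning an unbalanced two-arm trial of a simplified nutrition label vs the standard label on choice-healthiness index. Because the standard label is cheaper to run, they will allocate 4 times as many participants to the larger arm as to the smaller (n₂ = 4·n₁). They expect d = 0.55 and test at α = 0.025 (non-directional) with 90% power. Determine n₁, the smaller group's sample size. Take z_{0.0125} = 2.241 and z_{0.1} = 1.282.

With allocation ratio k = n₂/n₁ = 4, Var(x̄₁−x̄₂) = σ²(1/n₁ + 1/(k·n₁)) = σ²·(k+1)/(k·n₁).
So n₁ = (1 + 1/k)·((z_{α/2} + z_β)/d)² = 1.250 × (3.523/0.55)².
n₁ = 1.250 × 41.03 = 51.3.
Round up: n₁ = 52, giving n₂ = 4 × 52 = 208.

n₁ = 52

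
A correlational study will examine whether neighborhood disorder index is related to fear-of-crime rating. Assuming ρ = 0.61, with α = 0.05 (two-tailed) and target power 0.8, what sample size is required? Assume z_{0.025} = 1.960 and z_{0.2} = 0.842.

Fisher's z: C = ½·ln((1+r)/(1−r)) = ½·ln(4.1282) = 0.7089.
n = ((z_{α/2} + z_β)/C)² + 3.
(1.960 + 0.842) / 0.7089 = 2.802 / 0.7089 = 3.953.
n = 3.953² + 3 = 15.62 + 3 = 18.6.
Round up.

n = 19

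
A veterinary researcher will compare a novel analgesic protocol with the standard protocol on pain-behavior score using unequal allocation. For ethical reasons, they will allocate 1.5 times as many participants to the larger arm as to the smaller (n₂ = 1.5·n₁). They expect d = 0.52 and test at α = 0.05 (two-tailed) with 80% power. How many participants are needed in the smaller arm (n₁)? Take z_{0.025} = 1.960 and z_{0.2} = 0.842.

n₁ = 49

With allocation ratio k = n₂/n₁ = 1.5, Var(x̄₁−x̄₂) = σ²(1/n₁ + 1/(k·n₁)) = σ²·(k+1)/(k·n₁).
So n₁ = (1 + 1/k)·((z_{α/2} + z_β)/d)² = 1.667 × (2.802/0.52)².
n₁ = 1.667 × 29.04 = 48.4.
Round up: n₁ = 49, giving n₂ = ⌈1.5 × 49⌉ = ⌈73.5⌉ = 74.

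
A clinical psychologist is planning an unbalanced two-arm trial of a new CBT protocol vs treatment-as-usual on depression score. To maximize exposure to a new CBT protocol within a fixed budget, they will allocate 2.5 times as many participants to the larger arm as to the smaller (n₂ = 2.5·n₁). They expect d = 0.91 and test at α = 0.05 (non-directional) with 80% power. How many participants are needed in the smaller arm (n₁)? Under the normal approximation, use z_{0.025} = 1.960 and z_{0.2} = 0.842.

With allocation ratio k = n₂/n₁ = 2.5, Var(x̄₁−x̄₂) = σ²(1/n₁ + 1/(k·n₁)) = σ²·(k+1)/(k·n₁).
So n₁ = (1 + 1/k)·((z_{α/2} + z_β)/d)² = 1.400 × (2.802/0.91)².
n₁ = 1.400 × 9.48 = 13.3.
Round up: n₁ = 14, giving n₂ = 2.5 × 14 = 35.

n₁ = 14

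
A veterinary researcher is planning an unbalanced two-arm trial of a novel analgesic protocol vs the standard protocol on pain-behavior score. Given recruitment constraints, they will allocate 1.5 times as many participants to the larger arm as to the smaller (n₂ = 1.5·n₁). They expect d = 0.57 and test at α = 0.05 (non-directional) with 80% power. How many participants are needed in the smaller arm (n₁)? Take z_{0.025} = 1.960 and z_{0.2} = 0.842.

n₁ = 41

With allocation ratio k = n₂/n₁ = 1.5, Var(x̄₁−x̄₂) = σ²(1/n₁ + 1/(k·n₁)) = σ²·(k+1)/(k·n₁).
So n₁ = (1 + 1/k)·((z_{α/2} + z_β)/d)² = 1.667 × (2.802/0.57)².
n₁ = 1.667 × 24.16 = 40.3.
Round up: n₁ = 41, giving n₂ = ⌈1.5 × 41⌉ = ⌈61.5⌉ = 62.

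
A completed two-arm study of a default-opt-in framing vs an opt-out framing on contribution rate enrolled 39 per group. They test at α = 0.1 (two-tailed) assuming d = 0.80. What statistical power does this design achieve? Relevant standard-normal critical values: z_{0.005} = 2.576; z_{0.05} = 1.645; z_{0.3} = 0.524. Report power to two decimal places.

For two equal groups, power = Φ(d·√(n/2) − z_{α/2}).
d·√(n/2) = 0.80 × √(39/2) = 0.80 × 4.416 = 3.533.
z_β = 3.533 − 1.645 = 1.888.
Power = Φ(1.888) = 0.970.

power ≈ 0.97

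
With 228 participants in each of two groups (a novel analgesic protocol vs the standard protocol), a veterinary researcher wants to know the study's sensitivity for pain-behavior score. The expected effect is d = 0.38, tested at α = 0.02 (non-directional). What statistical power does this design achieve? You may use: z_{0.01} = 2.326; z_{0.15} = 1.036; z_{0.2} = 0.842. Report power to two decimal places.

For two equal groups, power = Φ(d·√(n/2) − z_{α/2}).
d·√(n/2) = 0.38 × √(228/2) = 0.38 × 10.677 = 4.057.
z_β = 4.057 − 2.326 = 1.731.
Power = Φ(1.731) = 0.958.

power ≈ 0.96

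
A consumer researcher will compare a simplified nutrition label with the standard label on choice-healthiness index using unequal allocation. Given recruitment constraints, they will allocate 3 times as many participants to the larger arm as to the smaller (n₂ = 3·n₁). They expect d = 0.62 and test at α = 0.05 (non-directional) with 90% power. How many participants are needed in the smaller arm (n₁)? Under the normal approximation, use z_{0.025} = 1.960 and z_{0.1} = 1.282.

With allocation ratio k = n₂/n₁ = 3, Var(x̄₁−x̄₂) = σ²(1/n₁ + 1/(k·n₁)) = σ²·(k+1)/(k·n₁).
So n₁ = (1 + 1/k)·((z_{α/2} + z_β)/d)² = 1.333 × (3.242/0.62)².
n₁ = 1.333 × 27.34 = 36.5.
Round up: n₁ = 37, giving n₂ = 3 × 37 = 111.

n₁ = 37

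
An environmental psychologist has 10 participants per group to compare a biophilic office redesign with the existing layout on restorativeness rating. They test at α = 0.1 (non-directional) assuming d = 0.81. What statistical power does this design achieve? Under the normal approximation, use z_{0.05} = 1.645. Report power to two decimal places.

power ≈ 0.57

For two equal groups, power = Φ(d·√(n/2) − z_{α/2}).
d·√(n/2) = 0.81 × √(10/2) = 0.81 × 2.236 = 1.811.
z_β = 1.811 − 1.645 = 0.166.
Power = Φ(0.166) = 0.566.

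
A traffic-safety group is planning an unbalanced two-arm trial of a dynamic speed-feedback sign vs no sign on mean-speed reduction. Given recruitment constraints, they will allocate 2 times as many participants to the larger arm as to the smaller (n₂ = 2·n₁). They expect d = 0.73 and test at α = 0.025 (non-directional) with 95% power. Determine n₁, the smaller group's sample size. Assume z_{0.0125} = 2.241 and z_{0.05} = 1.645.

With allocation ratio k = n₂/n₁ = 2, Var(x̄₁−x̄₂) = σ²(1/n₁ + 1/(k·n₁)) = σ²·(k+1)/(k·n₁).
So n₁ = (1 + 1/k)·((z_{α/2} + z_β)/d)² = 1.500 × (3.886/0.73)².
n₁ = 1.500 × 28.34 = 42.5.
Round up: n₁ = 43, giving n₂ = 2 × 43 = 86.

n₁ = 43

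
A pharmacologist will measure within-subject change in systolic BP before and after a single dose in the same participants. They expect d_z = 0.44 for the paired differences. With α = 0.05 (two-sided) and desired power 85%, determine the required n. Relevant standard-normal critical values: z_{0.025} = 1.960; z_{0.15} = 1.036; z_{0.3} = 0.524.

For a paired (one-sample on differences) test: n = ((z_{α/2} + z_β) / d)².
z_{α/2} + z_β = 1.960 + 1.036 = 2.996.
n = (2.996 / 0.44)² = 6.809² = 46.36.
Round up.

n = 47 pairs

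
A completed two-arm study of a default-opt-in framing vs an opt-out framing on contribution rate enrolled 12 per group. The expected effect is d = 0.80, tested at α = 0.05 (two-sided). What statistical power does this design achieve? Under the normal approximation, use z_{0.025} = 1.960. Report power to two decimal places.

power ≈ 0.50

For two equal groups, power = Φ(d·√(n/2) − z_{α/2}).
d·√(n/2) = 0.80 × √(12/2) = 0.80 × 2.449 = 1.960.
z_β = 1.960 − 1.960 = -0.000.
Power = Φ(-0.000) = 0.500.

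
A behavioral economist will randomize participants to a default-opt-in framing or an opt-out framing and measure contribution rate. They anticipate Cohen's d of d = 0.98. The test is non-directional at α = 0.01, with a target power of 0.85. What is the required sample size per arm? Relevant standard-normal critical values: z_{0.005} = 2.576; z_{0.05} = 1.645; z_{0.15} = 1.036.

For two independent groups with equal n: n = 2·((z_{α/2} + z_β) / d)².
z_{α/2} + z_β = 2.576 + 1.036 = 3.612.
n = 2 × (3.612 / 0.98)² = 2 × 3.686² = 2 × 13.58 = 27.2.
Round up to the next whole participant.

n = 28 per group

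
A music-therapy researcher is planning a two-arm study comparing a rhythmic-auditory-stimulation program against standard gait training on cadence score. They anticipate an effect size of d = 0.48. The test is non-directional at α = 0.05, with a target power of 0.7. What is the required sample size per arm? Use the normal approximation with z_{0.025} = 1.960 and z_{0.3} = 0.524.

n = 54 per group

For two independent groups with equal n: n = 2·((z_{α/2} + z_β) / d)².
z_{α/2} + z_β = 1.960 + 0.524 = 2.484.
n = 2 × (2.484 / 0.48)² = 2 × 5.175² = 2 × 26.78 = 53.6.
Round up to the next whole participant.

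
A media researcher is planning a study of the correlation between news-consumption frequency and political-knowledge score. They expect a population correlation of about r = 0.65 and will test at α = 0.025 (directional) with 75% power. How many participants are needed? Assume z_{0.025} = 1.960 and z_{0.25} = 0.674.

Fisher's z: C = ½·ln((1+r)/(1−r)) = ½·ln(4.7143) = 0.7753.
n = ((z_{α} + z_β)/C)² + 3.
(1.960 + 0.674) / 0.7753 = 2.634 / 0.7753 = 3.397.
n = 3.397² + 3 = 11.54 + 3 = 14.5.
Round up.

n = 15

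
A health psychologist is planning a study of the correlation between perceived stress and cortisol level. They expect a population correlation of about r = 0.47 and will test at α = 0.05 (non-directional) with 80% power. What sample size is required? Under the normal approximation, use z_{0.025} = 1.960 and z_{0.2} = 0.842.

Fisher's z: C = ½·ln((1+r)/(1−r)) = ½·ln(2.7736) = 0.5101.
n = ((z_{α/2} + z_β)/C)² + 3.
(1.960 + 0.842) / 0.5101 = 2.802 / 0.5101 = 5.493.
n = 5.493² + 3 = 30.17 + 3 = 33.2.
Round up.

n = 34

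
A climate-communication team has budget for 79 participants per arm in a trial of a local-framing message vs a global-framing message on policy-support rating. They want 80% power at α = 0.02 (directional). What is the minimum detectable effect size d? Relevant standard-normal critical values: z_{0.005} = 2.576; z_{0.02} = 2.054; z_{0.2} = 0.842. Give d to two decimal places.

For two independent groups of n = 79 each: d_min = (z_{α} + z_β)·√(2/n).
z-sum = 2.054 + 0.842 = 2.896.
d_min = 2.896 × √(2/79) = 2.896 × 0.1591 = 0.461.

d_min ≈ 0.46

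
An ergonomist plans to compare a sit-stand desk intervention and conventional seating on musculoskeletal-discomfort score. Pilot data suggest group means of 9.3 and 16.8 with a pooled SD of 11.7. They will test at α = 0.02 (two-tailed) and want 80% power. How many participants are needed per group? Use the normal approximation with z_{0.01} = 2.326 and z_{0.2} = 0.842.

n = 49 per group

Cohen's d = |M₁ − M₂| / SD_pooled = |9.3 − 16.8| / 11.7 = 7.5 / 11.7 = 0.641.
For two independent groups with equal n: n = 2·((z_{α/2} + z_β) / d)².
z_{α/2} + z_β = 2.326 + 0.842 = 3.168.
n = 2 × (3.168 / 0.641)² = 2 × 4.942² = 2 × 24.43 = 48.9.
Round up to the next whole participant.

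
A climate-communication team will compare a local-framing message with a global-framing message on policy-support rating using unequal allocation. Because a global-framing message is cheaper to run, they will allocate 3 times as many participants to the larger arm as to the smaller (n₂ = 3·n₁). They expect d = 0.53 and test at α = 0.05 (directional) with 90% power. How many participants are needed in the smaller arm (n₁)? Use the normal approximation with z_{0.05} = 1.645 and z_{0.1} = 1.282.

n₁ = 41

With allocation ratio k = n₂/n₁ = 3, Var(x̄₁−x̄₂) = σ²(1/n₁ + 1/(k·n₁)) = σ²·(k+1)/(k·n₁).
So n₁ = (1 + 1/k)·((z_{α} + z_β)/d)² = 1.333 × (2.927/0.53)².
n₁ = 1.333 × 30.50 = 40.7.
Round up: n₁ = 41, giving n₂ = 3 × 41 = 123.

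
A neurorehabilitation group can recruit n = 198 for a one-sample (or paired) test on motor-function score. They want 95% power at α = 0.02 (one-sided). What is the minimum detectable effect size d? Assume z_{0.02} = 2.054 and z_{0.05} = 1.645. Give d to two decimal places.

d_min ≈ 0.26

For a single sample (or paired design) of n = 198: d_min = (z_{α} + z_β)/√n.
z-sum = 2.054 + 1.645 = 3.699.
d_min = 3.699 / √198 = 3.699 / 14.071 = 0.263.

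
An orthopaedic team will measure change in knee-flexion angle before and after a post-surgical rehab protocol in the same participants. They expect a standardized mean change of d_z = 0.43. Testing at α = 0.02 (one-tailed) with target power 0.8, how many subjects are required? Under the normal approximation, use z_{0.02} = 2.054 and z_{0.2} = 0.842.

n = 46 pairs

For a paired (one-sample on differences) test: n = ((z_{α} + z_β) / d)².
z_{α} + z_β = 2.054 + 0.842 = 2.896.
n = (2.896 / 0.43)² = 6.735² = 45.36.
Round up.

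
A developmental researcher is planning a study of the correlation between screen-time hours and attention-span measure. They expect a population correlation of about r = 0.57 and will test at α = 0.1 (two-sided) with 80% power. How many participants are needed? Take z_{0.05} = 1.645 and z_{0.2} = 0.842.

n = 18

Fisher's z: C = ½·ln((1+r)/(1−r)) = ½·ln(3.6512) = 0.6475.
n = ((z_{α/2} + z_β)/C)² + 3.
(1.645 + 0.842) / 0.6475 = 2.487 / 0.6475 = 3.841.
n = 3.841² + 3 = 14.75 + 3 = 17.8.
Round up.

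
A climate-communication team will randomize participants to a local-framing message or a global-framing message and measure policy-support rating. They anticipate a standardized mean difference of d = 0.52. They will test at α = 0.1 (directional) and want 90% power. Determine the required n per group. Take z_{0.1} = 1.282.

For two independent groups with equal n: n = 2·((z_{α} + z_β) / d)².
z_{α} + z_β = 1.282 + 1.282 = 2.564.
n = 2 × (2.564 / 0.52)² = 2 × 4.931² = 2 × 24.31 = 48.6.
Round up to the next whole participant.

n = 49 per group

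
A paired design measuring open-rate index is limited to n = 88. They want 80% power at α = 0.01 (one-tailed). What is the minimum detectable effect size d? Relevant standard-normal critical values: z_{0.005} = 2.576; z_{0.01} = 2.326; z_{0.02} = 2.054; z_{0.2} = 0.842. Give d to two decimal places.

For a single sample (or paired design) of n = 88: d_min = (z_{α} + z_β)/√n.
z-sum = 2.326 + 0.842 = 3.168.
d_min = 3.168 / √88 = 3.168 / 9.381 = 0.338.

d_min ≈ 0.34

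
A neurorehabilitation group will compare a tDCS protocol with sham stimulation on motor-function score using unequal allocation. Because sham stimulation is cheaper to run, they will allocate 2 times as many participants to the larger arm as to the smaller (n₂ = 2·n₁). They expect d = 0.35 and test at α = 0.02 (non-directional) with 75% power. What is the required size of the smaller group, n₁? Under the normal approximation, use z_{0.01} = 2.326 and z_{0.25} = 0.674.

With allocation ratio k = n₂/n₁ = 2, Var(x̄₁−x̄₂) = σ²(1/n₁ + 1/(k·n₁)) = σ²·(k+1)/(k·n₁).
So n₁ = (1 + 1/k)·((z_{α/2} + z_β)/d)² = 1.500 × (3.000/0.35)².
n₁ = 1.500 × 73.47 = 110.2.
Round up: n₁ = 111, giving n₂ = 2 × 111 = 222.

n₁ = 111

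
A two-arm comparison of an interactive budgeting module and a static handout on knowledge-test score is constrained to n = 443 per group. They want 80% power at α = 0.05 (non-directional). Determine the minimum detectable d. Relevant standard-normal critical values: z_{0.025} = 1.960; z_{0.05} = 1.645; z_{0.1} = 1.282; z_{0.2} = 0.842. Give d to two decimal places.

For two independent groups of n = 443 each: d_min = (z_{α/2} + z_β)·√(2/n).
z-sum = 1.960 + 0.842 = 2.802.
d_min = 2.802 × √(2/443) = 2.802 × 0.0672 = 0.188.

d_min ≈ 0.19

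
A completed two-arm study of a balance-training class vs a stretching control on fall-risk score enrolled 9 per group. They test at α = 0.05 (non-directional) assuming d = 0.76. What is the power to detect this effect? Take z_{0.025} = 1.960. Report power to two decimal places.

power ≈ 0.36

For two equal groups, power = Φ(d·√(n/2) − z_{α/2}).
d·√(n/2) = 0.76 × √(9/2) = 0.76 × 2.121 = 1.612.
z_β = 1.612 − 1.960 = -0.348.
Power = Φ(-0.348) = 0.364.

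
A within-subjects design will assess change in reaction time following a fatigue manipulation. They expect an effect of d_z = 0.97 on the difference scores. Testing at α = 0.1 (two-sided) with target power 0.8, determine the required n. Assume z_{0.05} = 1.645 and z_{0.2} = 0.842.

n = 7 pairs

For a paired (one-sample on differences) test: n = ((z_{α/2} + z_β) / d)².
z_{α/2} + z_β = 1.645 + 0.842 = 2.487.
n = (2.487 / 0.97)² = 2.564² = 6.57.
Round up.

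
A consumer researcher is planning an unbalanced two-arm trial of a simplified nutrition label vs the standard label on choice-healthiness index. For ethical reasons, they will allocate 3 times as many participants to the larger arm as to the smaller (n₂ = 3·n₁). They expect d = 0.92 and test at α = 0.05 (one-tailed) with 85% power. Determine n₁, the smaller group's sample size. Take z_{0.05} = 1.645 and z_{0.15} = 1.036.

n₁ = 12

With allocation ratio k = n₂/n₁ = 3, Var(x̄₁−x̄₂) = σ²(1/n₁ + 1/(k·n₁)) = σ²·(k+1)/(k·n₁).
So n₁ = (1 + 1/k)·((z_{α} + z_β)/d)² = 1.333 × (2.681/0.92)².
n₁ = 1.333 × 8.49 = 11.3.
Round up: n₁ = 12, giving n₂ = 3 × 12 = 36.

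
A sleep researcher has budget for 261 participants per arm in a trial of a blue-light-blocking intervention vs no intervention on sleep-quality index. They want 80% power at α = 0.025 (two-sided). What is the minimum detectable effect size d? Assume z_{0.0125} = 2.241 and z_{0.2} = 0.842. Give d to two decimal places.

For two independent groups of n = 261 each: d_min = (z_{α/2} + z_β)·√(2/n).
z-sum = 2.241 + 0.842 = 3.083.
d_min = 3.083 × √(2/261) = 3.083 × 0.0875 = 0.270.

d_min ≈ 0.27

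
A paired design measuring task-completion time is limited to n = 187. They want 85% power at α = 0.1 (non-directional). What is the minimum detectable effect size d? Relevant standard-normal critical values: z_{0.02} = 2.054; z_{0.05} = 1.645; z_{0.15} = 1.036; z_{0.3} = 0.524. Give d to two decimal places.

d_min ≈ 0.20

For a single sample (or paired design) of n = 187: d_min = (z_{α/2} + z_β)/√n.
z-sum = 1.645 + 1.036 = 2.681.
d_min = 2.681 / √187 = 2.681 / 13.675 = 0.196.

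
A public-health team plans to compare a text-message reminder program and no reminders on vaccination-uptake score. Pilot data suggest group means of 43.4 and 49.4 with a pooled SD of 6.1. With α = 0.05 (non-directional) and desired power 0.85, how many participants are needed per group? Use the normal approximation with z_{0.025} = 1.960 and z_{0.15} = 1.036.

Cohen's d = |M₁ − M₂| / SD_pooled = |43.4 − 49.4| / 6.1 = 6.0 / 6.1 = 0.984.
For two independent groups with equal n: n = 2·((z_{α/2} + z_β) / d)².
z_{α/2} + z_β = 1.960 + 1.036 = 2.996.
n = 2 × (2.996 / 0.984)² = 2 × 3.045² = 2 × 9.27 = 18.5.
Round up to the next whole participant.

n = 19 per group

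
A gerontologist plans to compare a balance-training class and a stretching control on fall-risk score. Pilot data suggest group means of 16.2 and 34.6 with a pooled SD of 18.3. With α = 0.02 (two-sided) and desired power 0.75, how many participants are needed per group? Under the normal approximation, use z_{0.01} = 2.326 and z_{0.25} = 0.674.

n = 18 per group

Cohen's d = |M₁ − M₂| / SD_pooled = |16.2 − 34.6| / 18.3 = 18.4 / 18.3 = 1.005.
For two independent groups with equal n: n = 2·((z_{α/2} + z_β) / d)².
z_{α/2} + z_β = 2.326 + 0.674 = 3.000.
n = 2 × (3.000 / 1.005)² = 2 × 2.985² = 2 × 8.91 = 17.8.
Round up to the next whole participant.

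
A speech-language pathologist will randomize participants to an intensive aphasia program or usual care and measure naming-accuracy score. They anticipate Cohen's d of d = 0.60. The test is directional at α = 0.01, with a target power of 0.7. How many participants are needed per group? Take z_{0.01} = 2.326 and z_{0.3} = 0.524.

For two independent groups with equal n: n = 2·((z_{α} + z_β) / d)².
z_{α} + z_β = 2.326 + 0.524 = 2.850.
n = 2 × (2.850 / 0.60)² = 2 × 4.750² = 2 × 22.56 = 45.1.
Round up to the next whole participant.

n = 46 per group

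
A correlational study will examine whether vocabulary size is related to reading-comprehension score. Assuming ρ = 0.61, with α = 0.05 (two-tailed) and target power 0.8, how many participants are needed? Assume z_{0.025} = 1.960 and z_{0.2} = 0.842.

Fisher's z: C = ½·ln((1+r)/(1−r)) = ½·ln(4.1282) = 0.7089.
n = ((z_{α/2} + z_β)/C)² + 3.
(1.960 + 0.842) / 0.7089 = 2.802 / 0.7089 = 3.953.
n = 3.953² + 3 = 15.62 + 3 = 18.6.
Round up.

n = 19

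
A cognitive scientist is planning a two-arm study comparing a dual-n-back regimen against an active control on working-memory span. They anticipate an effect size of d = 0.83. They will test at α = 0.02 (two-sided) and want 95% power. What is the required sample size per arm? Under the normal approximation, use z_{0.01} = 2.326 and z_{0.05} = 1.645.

n = 46 per group

For two independent groups with equal n: n = 2·((z_{α/2} + z_β) / d)².
z_{α/2} + z_β = 2.326 + 1.645 = 3.971.
n = 2 × (3.971 / 0.83)² = 2 × 4.784² = 2 × 22.89 = 45.8.
Round up to the next whole participant.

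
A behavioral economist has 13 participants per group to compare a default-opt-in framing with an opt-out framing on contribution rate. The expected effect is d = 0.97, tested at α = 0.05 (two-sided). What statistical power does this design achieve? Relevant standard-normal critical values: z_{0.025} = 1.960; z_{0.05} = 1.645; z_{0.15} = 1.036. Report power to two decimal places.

power ≈ 0.70

For two equal groups, power = Φ(d·√(n/2) − z_{α/2}).
d·√(n/2) = 0.97 × √(13/2) = 0.97 × 2.550 = 2.473.
z_β = 2.473 − 1.960 = 0.513.
Power = Φ(0.513) = 0.696.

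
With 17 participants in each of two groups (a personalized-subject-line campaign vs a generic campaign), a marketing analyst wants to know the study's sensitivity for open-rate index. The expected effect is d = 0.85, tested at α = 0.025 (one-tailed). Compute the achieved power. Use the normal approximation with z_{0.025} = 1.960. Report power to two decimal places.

For two equal groups, power = Φ(d·√(n/2) − z_{α}).
d·√(n/2) = 0.85 × √(17/2) = 0.85 × 2.915 = 2.478.
z_β = 2.478 − 1.960 = 0.518.
Power = Φ(0.518) = 0.698.

power ≈ 0.70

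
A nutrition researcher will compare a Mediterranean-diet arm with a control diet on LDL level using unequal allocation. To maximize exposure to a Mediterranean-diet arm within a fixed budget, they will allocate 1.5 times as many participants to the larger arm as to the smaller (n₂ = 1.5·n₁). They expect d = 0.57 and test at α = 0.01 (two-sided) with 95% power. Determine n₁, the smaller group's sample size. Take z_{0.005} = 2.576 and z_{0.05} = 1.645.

With allocation ratio k = n₂/n₁ = 1.5, Var(x̄₁−x̄₂) = σ²(1/n₁ + 1/(k·n₁)) = σ²·(k+1)/(k·n₁).
So n₁ = (1 + 1/k)·((z_{α/2} + z_β)/d)² = 1.667 × (4.221/0.57)².
n₁ = 1.667 × 54.84 = 91.4.
Round up: n₁ = 92, giving n₂ = 1.5 × 92 = 138.

n₁ = 92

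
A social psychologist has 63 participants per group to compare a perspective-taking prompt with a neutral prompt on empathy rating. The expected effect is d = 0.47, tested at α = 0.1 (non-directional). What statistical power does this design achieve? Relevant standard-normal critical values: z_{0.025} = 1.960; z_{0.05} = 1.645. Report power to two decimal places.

For two equal groups, power = Φ(d·√(n/2) − z_{α/2}).
d·√(n/2) = 0.47 × √(63/2) = 0.47 × 5.612 = 2.638.
z_β = 2.638 − 1.645 = 0.993.
Power = Φ(0.993) = 0.840.

power ≈ 0.84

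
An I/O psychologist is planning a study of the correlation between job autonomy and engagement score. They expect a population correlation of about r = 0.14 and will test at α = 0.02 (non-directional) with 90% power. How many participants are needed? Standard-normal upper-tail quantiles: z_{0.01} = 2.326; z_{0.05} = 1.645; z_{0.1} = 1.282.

n = 659

Fisher's z: C = ½·ln((1+r)/(1−r)) = ½·ln(1.3256) = 0.1409.
n = ((z_{α/2} + z_β)/C)² + 3.
(2.326 + 1.282) / 0.1409 = 3.608 / 0.1409 = 25.607.
n = 25.607² + 3 = 655.71 + 3 = 658.7.
Round up.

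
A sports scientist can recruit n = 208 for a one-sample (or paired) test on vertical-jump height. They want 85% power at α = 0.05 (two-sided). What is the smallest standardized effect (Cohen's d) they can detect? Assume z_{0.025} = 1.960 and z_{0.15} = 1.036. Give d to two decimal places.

For a single sample (or paired design) of n = 208: d_min = (z_{α/2} + z_β)/√n.
z-sum = 1.960 + 1.036 = 2.996.
d_min = 2.996 / √208 = 2.996 / 14.422 = 0.208.

d_min ≈ 0.21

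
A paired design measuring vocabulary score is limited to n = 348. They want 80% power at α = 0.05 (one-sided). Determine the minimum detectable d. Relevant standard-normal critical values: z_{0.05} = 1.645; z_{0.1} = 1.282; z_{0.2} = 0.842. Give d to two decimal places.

d_min ≈ 0.13

For a single sample (or paired design) of n = 348: d_min = (z_{α} + z_β)/√n.
z-sum = 1.645 + 0.842 = 2.487.
d_min = 2.487 / √348 = 2.487 / 18.655 = 0.133.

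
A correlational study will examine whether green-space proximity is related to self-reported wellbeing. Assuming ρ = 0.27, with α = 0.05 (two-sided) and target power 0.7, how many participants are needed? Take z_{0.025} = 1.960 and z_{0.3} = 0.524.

n = 84

Fisher's z: C = ½·ln((1+r)/(1−r)) = ½·ln(1.7397) = 0.2769.
n = ((z_{α/2} + z_β)/C)² + 3.
(1.960 + 0.524) / 0.2769 = 2.484 / 0.2769 = 8.971.
n = 8.971² + 3 = 80.47 + 3 = 83.5.
Round up.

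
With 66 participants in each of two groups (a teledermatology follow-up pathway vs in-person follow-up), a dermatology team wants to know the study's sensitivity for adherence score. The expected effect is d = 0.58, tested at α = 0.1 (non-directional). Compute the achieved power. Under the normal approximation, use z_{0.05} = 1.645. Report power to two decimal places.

power ≈ 0.95

For two equal groups, power = Φ(d·√(n/2) − z_{α/2}).
d·√(n/2) = 0.58 × √(66/2) = 0.58 × 5.745 = 3.332.
z_β = 3.332 − 1.645 = 1.687.
Power = Φ(1.687) = 0.954.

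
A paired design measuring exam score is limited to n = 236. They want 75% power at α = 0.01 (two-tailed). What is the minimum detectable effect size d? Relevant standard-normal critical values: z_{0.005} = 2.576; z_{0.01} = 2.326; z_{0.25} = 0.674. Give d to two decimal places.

For a single sample (or paired design) of n = 236: d_min = (z_{α/2} + z_β)/√n.
z-sum = 2.576 + 0.674 = 3.250.
d_min = 3.250 / √236 = 3.250 / 15.362 = 0.212.

d_min ≈ 0.21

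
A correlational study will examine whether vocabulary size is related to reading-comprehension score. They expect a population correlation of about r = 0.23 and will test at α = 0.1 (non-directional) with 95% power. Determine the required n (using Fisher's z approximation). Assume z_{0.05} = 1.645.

Fisher's z: C = ½·ln((1+r)/(1−r)) = ½·ln(1.5974) = 0.2342.
n = ((z_{α/2} + z_β)/C)² + 3.
(1.645 + 1.645) / 0.2342 = 3.290 / 0.2342 = 14.048.
n = 14.048² + 3 = 197.34 + 3 = 200.3.
Round up.

n = 201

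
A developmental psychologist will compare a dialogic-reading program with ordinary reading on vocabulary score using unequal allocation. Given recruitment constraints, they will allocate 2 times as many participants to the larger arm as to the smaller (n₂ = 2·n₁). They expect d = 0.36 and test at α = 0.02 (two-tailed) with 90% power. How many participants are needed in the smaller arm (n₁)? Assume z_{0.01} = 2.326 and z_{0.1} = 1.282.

With allocation ratio k = n₂/n₁ = 2, Var(x̄₁−x̄₂) = σ²(1/n₁ + 1/(k·n₁)) = σ²·(k+1)/(k·n₁).
So n₁ = (1 + 1/k)·((z_{α/2} + z_β)/d)² = 1.500 × (3.608/0.36)².
n₁ = 1.500 × 100.44 = 150.7.
Round up: n₁ = 151, giving n₂ = 2 × 151 = 302.

n₁ = 151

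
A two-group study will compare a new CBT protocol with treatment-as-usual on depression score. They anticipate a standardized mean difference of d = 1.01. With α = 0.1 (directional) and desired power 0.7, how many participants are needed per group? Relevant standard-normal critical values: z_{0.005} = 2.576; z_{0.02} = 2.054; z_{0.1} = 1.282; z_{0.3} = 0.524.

n = 7 per group

For two independent groups with equal n: n = 2·((z_{α} + z_β) / d)².
z_{α} + z_β = 1.282 + 0.524 = 1.806.
n = 2 × (1.806 / 1.01)² = 2 × 1.788² = 2 × 3.20 = 6.4.
Round up to the next whole participant.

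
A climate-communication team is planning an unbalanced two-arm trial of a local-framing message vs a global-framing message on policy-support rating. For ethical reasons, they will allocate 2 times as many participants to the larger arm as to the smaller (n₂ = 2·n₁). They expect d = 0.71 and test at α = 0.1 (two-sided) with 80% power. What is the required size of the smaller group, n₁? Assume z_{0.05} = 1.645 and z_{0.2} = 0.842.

With allocation ratio k = n₂/n₁ = 2, Var(x̄₁−x̄₂) = σ²(1/n₁ + 1/(k·n₁)) = σ²·(k+1)/(k·n₁).
So n₁ = (1 + 1/k)·((z_{α/2} + z_β)/d)² = 1.500 × (2.487/0.71)².
n₁ = 1.500 × 12.27 = 18.4.
Round up: n₁ = 19, giving n₂ = 2 × 19 = 38.

n₁ = 19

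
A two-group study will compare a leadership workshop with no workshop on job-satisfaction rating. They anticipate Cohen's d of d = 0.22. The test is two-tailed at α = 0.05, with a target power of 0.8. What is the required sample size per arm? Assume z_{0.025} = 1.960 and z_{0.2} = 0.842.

For two independent groups with equal n: n = 2·((z_{α/2} + z_β) / d)².
z_{α/2} + z_β = 1.960 + 0.842 = 2.802.
n = 2 × (2.802 / 0.22)² = 2 × 12.736² = 2 × 162.21 = 324.4.
Round up to the next whole participant.

n = 325 per group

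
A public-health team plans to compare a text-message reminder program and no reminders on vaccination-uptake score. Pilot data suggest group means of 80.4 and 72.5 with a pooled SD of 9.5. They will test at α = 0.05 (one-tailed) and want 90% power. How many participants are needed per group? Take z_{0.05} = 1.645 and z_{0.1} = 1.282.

Cohen's d = |M₁ − M₂| / SD_pooled = |80.4 − 72.5| / 9.5 = 7.9 / 9.5 = 0.832.
For two independent groups with equal n: n = 2·((z_{α} + z_β) / d)².
z_{α} + z_β = 1.645 + 1.282 = 2.927.
n = 2 × (2.927 / 0.832)² = 2 × 3.518² = 2 × 12.38 = 24.8.
Round up to the next whole participant.

n = 25 per group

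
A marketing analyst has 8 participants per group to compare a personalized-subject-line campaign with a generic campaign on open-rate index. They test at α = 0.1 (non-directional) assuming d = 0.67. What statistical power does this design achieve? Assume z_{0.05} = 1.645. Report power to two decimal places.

power ≈ 0.38

For two equal groups, power = Φ(d·√(n/2) − z_{α/2}).
d·√(n/2) = 0.67 × √(8/2) = 0.67 × 2.000 = 1.340.
z_β = 1.340 − 1.645 = -0.305.
Power = Φ(-0.305) = 0.380.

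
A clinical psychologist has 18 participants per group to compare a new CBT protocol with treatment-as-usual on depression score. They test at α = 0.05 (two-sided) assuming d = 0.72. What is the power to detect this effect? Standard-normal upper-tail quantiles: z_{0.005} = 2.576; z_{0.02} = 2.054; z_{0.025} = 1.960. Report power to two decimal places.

For two equal groups, power = Φ(d·√(n/2) − z_{α/2}).
d·√(n/2) = 0.72 × √(18/2) = 0.72 × 3.000 = 2.160.
z_β = 2.160 − 1.960 = 0.200.
Power = Φ(0.200) = 0.579.

power ≈ 0.58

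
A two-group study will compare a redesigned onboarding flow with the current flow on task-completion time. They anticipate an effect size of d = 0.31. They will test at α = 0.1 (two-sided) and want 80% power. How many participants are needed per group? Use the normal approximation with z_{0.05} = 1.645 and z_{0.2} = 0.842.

n = 129 per group

For two independent groups with equal n: n = 2·((z_{α/2} + z_β) / d)².
z_{α/2} + z_β = 1.645 + 0.842 = 2.487.
n = 2 × (2.487 / 0.31)² = 2 × 8.023² = 2 × 64.36 = 128.7.
Round up to the next whole participant.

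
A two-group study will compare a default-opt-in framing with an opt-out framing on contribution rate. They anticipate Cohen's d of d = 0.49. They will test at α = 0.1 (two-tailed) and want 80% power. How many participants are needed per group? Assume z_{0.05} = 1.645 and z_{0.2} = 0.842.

For two independent groups with equal n: n = 2·((z_{α/2} + z_β) / d)².
z_{α/2} + z_β = 1.645 + 0.842 = 2.487.
n = 2 × (2.487 / 0.49)² = 2 × 5.076² = 2 × 25.76 = 51.5.
Round up to the next whole participant.

n = 52 per group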